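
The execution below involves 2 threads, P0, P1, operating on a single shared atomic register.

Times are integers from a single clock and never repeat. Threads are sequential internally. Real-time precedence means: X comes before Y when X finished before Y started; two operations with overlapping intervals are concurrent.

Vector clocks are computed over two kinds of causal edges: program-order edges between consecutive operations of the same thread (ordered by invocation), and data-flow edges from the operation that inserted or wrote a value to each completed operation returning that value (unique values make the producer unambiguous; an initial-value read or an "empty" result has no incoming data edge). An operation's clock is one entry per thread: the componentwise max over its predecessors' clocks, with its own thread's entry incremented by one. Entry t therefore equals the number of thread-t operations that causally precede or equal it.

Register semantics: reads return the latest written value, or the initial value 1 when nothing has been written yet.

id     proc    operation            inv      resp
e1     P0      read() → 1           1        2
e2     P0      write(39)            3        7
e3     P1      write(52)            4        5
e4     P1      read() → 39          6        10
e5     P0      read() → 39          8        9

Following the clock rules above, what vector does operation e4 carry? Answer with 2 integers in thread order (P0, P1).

(2, 2)

invoked at 4, e3 has no predecessors; its own P1 bump gives (0, 1)
invoked at 1, e1 has no predecessors; its own P0 bump gives (1, 0)
e2 (invocation 3): componentwise max over VC(e1)=(1, 0), +1 at P0, giving (2, 0)
e5 (invocation 8): componentwise max over VC(e2)=(2, 0), +1 at P0, giving (3, 0)
e4 (invocation 6): componentwise max over VC(e2)=(2, 0), VC(e3)=(0, 1), +1 at P1, giving (2, 2)
target: VC(e4) = (2, 2)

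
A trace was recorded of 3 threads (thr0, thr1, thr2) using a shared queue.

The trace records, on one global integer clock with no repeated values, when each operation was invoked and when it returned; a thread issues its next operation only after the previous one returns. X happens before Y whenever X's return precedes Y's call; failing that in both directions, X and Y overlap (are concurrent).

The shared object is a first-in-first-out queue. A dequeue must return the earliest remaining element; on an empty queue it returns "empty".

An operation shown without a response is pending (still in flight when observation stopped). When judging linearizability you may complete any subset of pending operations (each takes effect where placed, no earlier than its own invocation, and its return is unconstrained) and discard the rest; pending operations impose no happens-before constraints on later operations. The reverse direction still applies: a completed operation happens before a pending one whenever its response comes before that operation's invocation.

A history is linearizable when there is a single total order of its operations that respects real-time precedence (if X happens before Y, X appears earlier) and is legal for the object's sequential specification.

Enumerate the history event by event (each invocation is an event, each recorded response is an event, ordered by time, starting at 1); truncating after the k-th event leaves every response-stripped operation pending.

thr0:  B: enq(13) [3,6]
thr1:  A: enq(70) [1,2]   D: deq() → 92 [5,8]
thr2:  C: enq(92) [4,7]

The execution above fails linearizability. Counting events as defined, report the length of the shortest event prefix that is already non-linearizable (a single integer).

8

events 1..7 are linearizable, e.g. via A, B, C:
step 1: A enq(70) — queue <70>
step 2: B enq(13) — queue <70,13>
step 3: C enq(92) — queue <70,13,92>
adding event 8 (D responds at 8) leaves no legal real-time order
sample order A, B, C, D stalls at step 4 — D deq() → 92 has no legal effect
sample order A, B, D, C stalls at step 3 — D deq() → 92 has no legal effect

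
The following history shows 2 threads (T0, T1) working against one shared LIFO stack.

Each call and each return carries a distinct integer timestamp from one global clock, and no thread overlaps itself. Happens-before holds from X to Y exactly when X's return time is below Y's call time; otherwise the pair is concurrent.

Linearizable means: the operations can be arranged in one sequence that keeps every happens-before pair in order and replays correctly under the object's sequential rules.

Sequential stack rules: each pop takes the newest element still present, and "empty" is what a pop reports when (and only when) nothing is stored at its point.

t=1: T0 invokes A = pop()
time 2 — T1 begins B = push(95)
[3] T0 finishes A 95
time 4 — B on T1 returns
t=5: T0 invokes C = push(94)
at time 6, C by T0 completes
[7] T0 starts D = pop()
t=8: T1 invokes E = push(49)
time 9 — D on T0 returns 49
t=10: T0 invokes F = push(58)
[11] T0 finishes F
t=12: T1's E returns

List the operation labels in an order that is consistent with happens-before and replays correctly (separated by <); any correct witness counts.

B < A < C < E < D < F

step 1: B push(95) — stack <95>
step 2: A pop() → 95 — stack <>
step 3: C push(94) — stack <94>
step 4: E push(49) — stack <94,49>
step 5: D pop() → 49 — stack <94>
step 6: F push(58) — stack <94,58>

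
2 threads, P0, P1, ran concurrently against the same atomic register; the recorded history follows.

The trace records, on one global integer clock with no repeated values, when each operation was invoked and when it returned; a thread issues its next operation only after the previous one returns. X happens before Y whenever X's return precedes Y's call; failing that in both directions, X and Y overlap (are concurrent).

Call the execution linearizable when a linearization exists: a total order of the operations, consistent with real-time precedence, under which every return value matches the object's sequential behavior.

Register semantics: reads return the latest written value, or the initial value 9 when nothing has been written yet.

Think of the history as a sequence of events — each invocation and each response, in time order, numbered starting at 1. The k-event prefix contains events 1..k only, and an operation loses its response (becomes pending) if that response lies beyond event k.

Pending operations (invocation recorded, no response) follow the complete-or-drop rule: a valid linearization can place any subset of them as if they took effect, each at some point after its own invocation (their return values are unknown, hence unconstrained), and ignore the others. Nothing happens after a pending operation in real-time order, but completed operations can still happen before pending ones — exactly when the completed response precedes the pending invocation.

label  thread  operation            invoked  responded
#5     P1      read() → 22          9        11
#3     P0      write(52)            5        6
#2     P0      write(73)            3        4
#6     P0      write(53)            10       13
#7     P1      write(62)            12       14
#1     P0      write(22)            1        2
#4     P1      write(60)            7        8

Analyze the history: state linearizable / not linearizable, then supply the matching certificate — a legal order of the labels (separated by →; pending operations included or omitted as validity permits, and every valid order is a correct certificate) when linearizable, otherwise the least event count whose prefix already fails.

already the first 11 events (up to #5's response at time 11) admit no linearization; the first 10 still do
the sole real-time-consistent order of 5 completed operations fails the atomic register replay
including or dropping the 1 pending operation (#6) in any combination fails
take #1, #2, #3, #4, #5 (pending dropped): step 5 already fails, because #5 read() → 22 cannot occur there

not linearizable — minimal violating prefix: 11 events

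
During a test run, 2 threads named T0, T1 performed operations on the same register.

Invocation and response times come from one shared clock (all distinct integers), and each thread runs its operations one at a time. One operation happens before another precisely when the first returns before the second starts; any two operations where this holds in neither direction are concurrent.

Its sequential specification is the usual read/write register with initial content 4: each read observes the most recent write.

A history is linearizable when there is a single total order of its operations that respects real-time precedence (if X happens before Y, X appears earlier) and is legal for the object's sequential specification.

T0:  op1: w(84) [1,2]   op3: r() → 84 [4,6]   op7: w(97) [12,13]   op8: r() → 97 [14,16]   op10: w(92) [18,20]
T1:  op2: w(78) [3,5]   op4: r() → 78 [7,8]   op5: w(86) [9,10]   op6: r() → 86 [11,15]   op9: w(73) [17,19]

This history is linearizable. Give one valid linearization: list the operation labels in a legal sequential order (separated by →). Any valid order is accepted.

op1 → op3 → op2 → op4 → op5 → op6 → op7 → op8 → op9 → op10

after step 1 (op1 w(84)): value 84
after step 2 (op3 r() → 84): value 84
after step 3 (op2 w(78)): value 78
after step 4 (op4 r() → 78): value 78
after step 5 (op5 w(86)): value 86
after step 6 (op6 r() → 86): value 86
after step 7 (op7 w(97)): value 97
after step 8 (op8 r() → 97): value 97
after step 9 (op9 w(73)): value 73
after step 10 (op10 w(92)): value 92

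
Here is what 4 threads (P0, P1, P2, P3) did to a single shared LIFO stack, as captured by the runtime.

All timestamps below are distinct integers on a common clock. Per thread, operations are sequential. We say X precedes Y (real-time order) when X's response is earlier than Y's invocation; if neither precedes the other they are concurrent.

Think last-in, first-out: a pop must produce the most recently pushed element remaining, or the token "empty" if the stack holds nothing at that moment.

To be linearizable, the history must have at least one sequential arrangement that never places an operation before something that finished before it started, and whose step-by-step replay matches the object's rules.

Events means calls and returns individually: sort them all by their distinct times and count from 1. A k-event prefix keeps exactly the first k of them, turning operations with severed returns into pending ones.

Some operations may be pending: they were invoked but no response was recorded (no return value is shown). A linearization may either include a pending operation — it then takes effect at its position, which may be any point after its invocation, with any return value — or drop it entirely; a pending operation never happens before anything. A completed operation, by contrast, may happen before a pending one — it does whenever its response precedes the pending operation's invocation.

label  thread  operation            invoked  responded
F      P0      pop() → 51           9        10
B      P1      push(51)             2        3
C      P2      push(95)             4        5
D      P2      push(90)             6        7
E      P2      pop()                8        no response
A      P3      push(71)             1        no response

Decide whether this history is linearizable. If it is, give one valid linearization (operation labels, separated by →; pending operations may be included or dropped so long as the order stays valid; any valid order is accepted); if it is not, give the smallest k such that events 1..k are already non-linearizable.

cut after 9 events: linearizable; cut after 10 events (F responds, time 10): not linearizable
one real-time candidate order over the 4 completed operations — the LIFO stack replay rejects it
no escape via the 2 pending operations (A, E): every completion choice fails
for example B, C, D, F (pending dropped) fails at step 4: F pop() → 51 is not legal there

not linearizable — minimal violating prefix: 10 events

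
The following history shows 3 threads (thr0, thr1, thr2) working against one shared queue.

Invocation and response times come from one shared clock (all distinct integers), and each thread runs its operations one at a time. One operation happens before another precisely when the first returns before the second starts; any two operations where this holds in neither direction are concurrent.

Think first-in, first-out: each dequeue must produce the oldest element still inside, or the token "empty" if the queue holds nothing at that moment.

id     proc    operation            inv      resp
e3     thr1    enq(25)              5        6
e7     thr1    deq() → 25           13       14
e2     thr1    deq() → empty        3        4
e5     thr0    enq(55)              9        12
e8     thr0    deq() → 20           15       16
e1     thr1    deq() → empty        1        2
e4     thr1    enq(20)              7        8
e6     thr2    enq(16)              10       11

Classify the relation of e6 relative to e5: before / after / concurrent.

concurrent

e6 spans [10,11], e5 spans [9,12]
the intervals overlap in both directions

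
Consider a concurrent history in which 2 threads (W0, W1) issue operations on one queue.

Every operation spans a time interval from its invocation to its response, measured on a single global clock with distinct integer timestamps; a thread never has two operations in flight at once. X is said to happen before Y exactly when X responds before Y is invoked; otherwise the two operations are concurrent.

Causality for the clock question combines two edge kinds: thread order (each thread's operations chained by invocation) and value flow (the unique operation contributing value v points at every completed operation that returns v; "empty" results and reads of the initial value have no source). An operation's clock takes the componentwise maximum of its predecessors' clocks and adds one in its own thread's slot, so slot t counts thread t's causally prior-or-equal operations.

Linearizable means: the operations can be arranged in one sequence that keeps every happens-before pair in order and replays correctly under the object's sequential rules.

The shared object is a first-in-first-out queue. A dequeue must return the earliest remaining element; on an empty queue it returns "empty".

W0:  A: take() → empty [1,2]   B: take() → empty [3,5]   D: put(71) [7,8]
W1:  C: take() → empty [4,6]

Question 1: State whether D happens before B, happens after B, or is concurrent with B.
Answer: after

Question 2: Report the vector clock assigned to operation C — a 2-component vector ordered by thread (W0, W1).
Answer: (0, 1)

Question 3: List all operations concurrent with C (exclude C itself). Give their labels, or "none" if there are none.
Answer: B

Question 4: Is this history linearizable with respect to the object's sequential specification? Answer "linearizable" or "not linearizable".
linearizable

witness order: A, B, C, D
1. A take() → empty, leaving queue <>
2. B take() → empty, leaving queue <>
3. C take() → empty, leaving queue <>
4. D put(71), leaving queue <71>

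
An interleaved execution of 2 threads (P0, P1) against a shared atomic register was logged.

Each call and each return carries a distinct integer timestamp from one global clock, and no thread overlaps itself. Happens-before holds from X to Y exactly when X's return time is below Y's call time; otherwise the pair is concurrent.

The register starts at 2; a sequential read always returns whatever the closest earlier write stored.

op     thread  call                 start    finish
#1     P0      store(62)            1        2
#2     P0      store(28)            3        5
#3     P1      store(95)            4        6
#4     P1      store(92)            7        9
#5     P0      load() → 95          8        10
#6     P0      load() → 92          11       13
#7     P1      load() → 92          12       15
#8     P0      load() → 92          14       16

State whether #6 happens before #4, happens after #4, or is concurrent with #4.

#6 spans [11,13], #4 spans [7,9]
resp(#4)=9 < inv(#6)=11

after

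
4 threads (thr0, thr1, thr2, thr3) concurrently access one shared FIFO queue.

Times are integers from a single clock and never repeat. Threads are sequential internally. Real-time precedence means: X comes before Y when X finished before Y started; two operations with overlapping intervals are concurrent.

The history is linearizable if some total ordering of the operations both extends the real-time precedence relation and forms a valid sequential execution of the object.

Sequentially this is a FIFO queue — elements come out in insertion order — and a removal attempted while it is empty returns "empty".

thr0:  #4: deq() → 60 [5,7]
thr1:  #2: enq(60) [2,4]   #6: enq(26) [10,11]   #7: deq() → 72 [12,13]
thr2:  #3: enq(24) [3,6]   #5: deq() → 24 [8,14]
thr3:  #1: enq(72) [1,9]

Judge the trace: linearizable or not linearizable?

witness order: #2, #1, #3, #4, #6, #7, #5
1. #2 enq(60), leaving queue <60>
2. #1 enq(72), leaving queue <60,72>
3. #3 enq(24), leaving queue <60,72,24>
4. #4 deq() → 60, leaving queue <72,24>
5. #6 enq(26), leaving queue <72,24,26>
6. #7 deq() → 72, leaving queue <24,26>
7. #5 deq() → 24, leaving queue <26>

linearizable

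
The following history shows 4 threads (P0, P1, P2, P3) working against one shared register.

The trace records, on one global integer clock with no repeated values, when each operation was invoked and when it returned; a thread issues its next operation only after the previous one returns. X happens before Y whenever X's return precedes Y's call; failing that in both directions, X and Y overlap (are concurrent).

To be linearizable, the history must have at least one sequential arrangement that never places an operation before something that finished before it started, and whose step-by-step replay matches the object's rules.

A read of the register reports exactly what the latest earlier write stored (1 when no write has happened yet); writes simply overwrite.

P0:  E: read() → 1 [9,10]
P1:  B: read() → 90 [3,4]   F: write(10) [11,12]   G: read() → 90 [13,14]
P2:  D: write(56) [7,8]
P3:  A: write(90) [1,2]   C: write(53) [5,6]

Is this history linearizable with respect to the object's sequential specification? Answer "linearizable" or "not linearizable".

through event 9 a valid linearization exists; event 10 (E responding at time 10) ends that
exactly one order of the 5 completed ops respects real time; the register replay fails
one such order, A, B, C, D, E, breaks at step 5 where E read() → 1 is illegal

not linearizable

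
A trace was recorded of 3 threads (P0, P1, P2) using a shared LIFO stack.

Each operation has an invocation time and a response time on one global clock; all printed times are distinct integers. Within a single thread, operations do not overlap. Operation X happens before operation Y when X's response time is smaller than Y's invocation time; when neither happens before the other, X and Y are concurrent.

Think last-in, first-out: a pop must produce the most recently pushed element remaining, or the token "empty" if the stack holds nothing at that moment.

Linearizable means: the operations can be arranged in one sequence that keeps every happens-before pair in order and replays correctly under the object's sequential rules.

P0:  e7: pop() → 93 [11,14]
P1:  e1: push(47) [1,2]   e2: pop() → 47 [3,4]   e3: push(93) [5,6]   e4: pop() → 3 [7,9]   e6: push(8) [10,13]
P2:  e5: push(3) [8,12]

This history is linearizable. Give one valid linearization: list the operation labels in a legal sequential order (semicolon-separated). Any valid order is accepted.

e1; e2; e3; e5; e4; e7; e6

step 1: e1 push(47) — stack <47>
step 2: e2 pop() → 47 — stack <>
step 3: e3 push(93) — stack <93>
step 4: e5 push(3) — stack <93,3>
step 5: e4 pop() → 3 — stack <93>
step 6: e7 pop() → 93 — stack <>
step 7: e6 push(8) — stack <8>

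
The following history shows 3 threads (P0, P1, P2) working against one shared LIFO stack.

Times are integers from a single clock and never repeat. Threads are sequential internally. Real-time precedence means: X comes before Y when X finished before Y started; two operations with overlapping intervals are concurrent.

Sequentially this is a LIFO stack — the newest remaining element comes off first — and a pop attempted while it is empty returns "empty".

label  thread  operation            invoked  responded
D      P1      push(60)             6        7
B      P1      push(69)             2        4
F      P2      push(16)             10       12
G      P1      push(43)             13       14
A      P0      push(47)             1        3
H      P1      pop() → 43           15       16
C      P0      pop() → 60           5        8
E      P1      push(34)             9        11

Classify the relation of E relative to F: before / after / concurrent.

E spans [9,11], F spans [10,12]
the intervals overlap in both directions

concurrent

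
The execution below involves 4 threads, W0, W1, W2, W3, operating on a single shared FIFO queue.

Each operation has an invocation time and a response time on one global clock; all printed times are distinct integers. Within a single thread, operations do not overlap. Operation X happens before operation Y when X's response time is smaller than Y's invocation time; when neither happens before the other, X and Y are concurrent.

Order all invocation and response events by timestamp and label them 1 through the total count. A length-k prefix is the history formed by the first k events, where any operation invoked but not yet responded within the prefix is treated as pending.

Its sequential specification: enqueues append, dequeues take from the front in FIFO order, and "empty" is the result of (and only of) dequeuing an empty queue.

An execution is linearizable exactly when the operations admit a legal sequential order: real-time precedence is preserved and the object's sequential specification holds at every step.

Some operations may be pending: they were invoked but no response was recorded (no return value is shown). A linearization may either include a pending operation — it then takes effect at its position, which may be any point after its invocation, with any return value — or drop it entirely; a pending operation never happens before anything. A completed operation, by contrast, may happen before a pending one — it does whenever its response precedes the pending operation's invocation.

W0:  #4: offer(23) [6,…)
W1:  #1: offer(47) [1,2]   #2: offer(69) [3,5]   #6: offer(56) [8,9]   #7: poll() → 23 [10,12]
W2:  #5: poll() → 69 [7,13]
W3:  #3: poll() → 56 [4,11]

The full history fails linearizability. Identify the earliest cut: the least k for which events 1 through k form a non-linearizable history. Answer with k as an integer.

events 1..11 are linearizable; a witness order is #1, #2, #5, #6, #4, #7, #3:
1. #1 offer(47), leaving queue <47>
2. #2 offer(69), leaving queue <47,69>
3. #5 poll() (pending, included), leaving queue <69>
4. #6 offer(56), leaving queue <69,56>
5. #4 offer(23) (pending, included), leaving queue <69,56,23>
6. #7 poll() (pending, included), leaving queue <56,23>
7. #3 poll() → 56, leaving queue <23>
at event 12 (#7's time-12 response) nothing linearizes any more
include/drop combinations of the 2 pending operations (#4, #5) were all tried; none helps
take #1, #2, #3, #6, #7 (pending dropped): step 3 already fails, because #3 poll() → 56 cannot occur there
take #1, #2, #6, #3, #7 (pending dropped): step 4 already fails, because #3 poll() → 56 cannot occur there

12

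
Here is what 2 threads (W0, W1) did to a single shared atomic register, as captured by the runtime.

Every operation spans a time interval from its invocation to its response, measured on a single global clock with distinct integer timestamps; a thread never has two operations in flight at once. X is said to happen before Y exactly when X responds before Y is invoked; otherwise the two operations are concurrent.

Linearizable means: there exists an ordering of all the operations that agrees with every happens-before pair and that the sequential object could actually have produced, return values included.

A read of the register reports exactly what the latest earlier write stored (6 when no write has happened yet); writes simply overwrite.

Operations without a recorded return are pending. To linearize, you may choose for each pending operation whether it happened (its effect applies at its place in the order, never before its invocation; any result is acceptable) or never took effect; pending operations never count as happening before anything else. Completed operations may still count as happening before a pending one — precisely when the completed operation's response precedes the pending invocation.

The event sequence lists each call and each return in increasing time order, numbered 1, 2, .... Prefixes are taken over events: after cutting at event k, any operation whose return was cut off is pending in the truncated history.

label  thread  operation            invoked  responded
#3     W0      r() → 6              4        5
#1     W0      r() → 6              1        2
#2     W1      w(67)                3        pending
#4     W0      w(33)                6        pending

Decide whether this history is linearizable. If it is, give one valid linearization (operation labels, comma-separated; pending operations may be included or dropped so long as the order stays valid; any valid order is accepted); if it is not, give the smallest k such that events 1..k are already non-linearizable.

linearizable — witness: #1, #3

after step 1 (#1 r() → 6): value 6
after step 2 (#3 r() → 6): value 6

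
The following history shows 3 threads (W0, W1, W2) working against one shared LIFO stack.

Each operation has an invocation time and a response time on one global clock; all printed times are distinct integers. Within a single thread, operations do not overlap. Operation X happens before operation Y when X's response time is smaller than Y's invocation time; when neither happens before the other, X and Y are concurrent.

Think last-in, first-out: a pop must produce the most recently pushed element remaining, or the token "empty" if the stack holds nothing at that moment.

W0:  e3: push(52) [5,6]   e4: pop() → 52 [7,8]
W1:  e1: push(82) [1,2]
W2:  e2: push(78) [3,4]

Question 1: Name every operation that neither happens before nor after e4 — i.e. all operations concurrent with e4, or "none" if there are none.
e4 spans [7,8]: anything still running between times 7 and 8 counts as concurrent
e1 [1,2]: before
e2 [3,4]: before
e3 [5,6]: before

none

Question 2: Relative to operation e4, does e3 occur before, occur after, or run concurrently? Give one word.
e3 spans [5,6], e4 spans [7,8]
resp(e3)=6 < inv(e4)=7

before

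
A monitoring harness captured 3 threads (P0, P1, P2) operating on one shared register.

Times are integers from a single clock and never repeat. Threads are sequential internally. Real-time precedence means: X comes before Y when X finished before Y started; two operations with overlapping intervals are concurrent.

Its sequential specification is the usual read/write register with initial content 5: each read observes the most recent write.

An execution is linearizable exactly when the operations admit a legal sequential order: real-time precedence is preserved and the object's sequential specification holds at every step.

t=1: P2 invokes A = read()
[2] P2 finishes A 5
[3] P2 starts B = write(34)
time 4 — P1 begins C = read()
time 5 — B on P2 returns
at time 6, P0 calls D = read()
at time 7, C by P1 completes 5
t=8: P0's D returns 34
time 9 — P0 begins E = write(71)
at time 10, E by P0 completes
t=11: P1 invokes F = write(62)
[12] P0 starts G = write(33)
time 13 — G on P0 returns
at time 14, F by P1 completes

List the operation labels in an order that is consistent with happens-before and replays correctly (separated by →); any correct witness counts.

after step 1 (A read() → 5): value 5
after step 2 (C read() → 5): value 5
after step 3 (B write(34)): value 34
after step 4 (D read() → 34): value 34
after step 5 (E write(71)): value 71
after step 6 (F write(62)): value 62
after step 7 (G write(33)): value 33

A → C → B → D → E → F → G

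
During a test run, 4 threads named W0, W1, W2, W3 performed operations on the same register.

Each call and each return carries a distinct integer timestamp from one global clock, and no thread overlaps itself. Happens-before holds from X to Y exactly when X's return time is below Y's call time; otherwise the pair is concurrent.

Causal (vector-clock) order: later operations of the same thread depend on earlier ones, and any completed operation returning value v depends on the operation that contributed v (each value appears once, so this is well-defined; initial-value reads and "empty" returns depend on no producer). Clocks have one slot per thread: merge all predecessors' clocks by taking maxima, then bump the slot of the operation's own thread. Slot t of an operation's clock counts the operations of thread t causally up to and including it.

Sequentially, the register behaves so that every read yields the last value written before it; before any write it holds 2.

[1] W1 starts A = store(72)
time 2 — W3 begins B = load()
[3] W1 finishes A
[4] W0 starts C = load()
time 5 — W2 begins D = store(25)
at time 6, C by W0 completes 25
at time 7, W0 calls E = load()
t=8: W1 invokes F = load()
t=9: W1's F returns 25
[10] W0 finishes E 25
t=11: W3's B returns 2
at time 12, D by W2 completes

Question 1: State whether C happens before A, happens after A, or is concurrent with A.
after

C spans [4,6], A spans [1,3]
resp(A)=3 < inv(C)=4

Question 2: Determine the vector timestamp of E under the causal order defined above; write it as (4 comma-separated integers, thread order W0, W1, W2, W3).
(2, 0, 1, 0)

invoked at 2, B has no predecessors; its own W3 bump gives (0, 0, 0, 1)
invoked at 5, D has no predecessors; its own W2 bump gives (0, 0, 1, 0)
invoked at 1, A has no predecessors; its own W1 bump gives (0, 1, 0, 0)
VC(C, invoked at 4): max of VC(D)=(0, 0, 1, 0), then +1 on thread W0 → (1, 0, 1, 0)
VC(F, invoked at 8): max of VC(A)=(0, 1, 0, 0), VC(D)=(0, 0, 1, 0), then +1 on thread W1 → (0, 2, 1, 0)
VC(E, invoked at 7): max of VC(C)=(1, 0, 1, 0), VC(D)=(0, 0, 1, 0), then +1 on thread W0 → (2, 0, 1, 0)
target: VC(E) = (2, 0, 1, 0)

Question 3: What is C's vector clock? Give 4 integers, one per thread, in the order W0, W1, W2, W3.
(1, 0, 1, 0)

root op B, invoked 2: fresh clock plus W3's own tick → (0, 0, 0, 1)
root op D, invoked 5: fresh clock plus W2's own tick → (0, 0, 1, 0)
root op A, invoked 1: fresh clock plus W1's own tick → (0, 1, 0, 0)
C, invoked 4, takes VC(D)=(0, 0, 1, 0) under max, adds 1 for W0 → (1, 0, 1, 0)
F, invoked 8, takes VC(A)=(0, 1, 0, 0), VC(D)=(0, 0, 1, 0) under max, adds 1 for W1 → (0, 2, 1, 0)
E, invoked 7, takes VC(C)=(1, 0, 1, 0), VC(D)=(0, 0, 1, 0) under max, adds 1 for W0 → (2, 0, 1, 0)
target: VC(C) = (1, 0, 1, 0)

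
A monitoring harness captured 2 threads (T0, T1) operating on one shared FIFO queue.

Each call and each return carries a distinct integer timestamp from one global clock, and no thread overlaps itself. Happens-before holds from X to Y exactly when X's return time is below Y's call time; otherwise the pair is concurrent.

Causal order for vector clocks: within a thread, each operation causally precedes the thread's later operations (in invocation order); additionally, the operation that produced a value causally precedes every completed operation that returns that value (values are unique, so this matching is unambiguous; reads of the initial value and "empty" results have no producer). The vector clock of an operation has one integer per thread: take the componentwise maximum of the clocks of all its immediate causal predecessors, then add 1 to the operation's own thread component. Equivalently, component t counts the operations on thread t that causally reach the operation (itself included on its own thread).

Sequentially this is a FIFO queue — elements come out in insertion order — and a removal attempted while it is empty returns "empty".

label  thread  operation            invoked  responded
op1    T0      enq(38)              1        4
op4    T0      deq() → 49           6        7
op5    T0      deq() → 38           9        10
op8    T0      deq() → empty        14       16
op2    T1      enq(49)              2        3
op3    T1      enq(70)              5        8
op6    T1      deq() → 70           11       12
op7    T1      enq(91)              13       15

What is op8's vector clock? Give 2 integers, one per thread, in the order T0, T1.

(4, 1)

invoked at 2, op2 has no predecessors; its own T1 bump gives (0, 1)
invoked at 1, op1 has no predecessors; its own T0 bump gives (1, 0)
op3 (invocation 5): componentwise max over VC(op2)=(0, 1), +1 at T1, giving (0, 2)
op6 (invocation 11): componentwise max over VC(op3)=(0, 2), +1 at T1, giving (0, 3)
op4 (invocation 6): componentwise max over VC(op1)=(1, 0), VC(op2)=(0, 1), +1 at T0, giving (2, 1)
op7 (invocation 13): componentwise max over VC(op6)=(0, 3), +1 at T1, giving (0, 4)
op5 (invocation 9): componentwise max over VC(op1)=(1, 0), VC(op4)=(2, 1), +1 at T0, giving (3, 1)
op8 (invocation 14): componentwise max over VC(op5)=(3, 1), +1 at T0, giving (4, 1)
target: VC(op8) = (4, 1)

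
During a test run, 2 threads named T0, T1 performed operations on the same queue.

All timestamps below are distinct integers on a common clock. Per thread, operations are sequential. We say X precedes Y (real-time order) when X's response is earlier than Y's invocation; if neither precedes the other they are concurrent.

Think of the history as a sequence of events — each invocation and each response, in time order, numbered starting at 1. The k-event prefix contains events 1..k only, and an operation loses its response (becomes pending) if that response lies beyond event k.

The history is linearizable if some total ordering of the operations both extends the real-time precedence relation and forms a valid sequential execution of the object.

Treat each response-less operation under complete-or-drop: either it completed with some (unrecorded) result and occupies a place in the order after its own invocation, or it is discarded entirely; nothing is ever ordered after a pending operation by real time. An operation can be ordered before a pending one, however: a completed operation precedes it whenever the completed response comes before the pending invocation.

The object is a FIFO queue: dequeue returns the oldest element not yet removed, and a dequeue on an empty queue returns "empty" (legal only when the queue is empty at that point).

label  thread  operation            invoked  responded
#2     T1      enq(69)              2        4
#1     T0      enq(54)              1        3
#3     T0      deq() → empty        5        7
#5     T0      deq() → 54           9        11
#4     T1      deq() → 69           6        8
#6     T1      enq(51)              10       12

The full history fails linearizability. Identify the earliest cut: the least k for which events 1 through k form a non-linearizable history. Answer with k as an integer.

7

a valid linearization of events 1..6 exists, for instance #1, #2:
after step 1 (#1 enq(54)): queue <54>
after step 2 (#2 enq(69)): queue <54,69>
adding event 7 (#3 responds at 7) leaves no legal real-time order
completion choices over the 1 pending operation (#4) were checked; none helps
for example #1, #2, #3 (pending dropped) fails at step 3: #3 deq() → empty is not legal there
for example #2, #1, #3 (pending dropped) fails at step 3: #3 deq() → empty is not legal there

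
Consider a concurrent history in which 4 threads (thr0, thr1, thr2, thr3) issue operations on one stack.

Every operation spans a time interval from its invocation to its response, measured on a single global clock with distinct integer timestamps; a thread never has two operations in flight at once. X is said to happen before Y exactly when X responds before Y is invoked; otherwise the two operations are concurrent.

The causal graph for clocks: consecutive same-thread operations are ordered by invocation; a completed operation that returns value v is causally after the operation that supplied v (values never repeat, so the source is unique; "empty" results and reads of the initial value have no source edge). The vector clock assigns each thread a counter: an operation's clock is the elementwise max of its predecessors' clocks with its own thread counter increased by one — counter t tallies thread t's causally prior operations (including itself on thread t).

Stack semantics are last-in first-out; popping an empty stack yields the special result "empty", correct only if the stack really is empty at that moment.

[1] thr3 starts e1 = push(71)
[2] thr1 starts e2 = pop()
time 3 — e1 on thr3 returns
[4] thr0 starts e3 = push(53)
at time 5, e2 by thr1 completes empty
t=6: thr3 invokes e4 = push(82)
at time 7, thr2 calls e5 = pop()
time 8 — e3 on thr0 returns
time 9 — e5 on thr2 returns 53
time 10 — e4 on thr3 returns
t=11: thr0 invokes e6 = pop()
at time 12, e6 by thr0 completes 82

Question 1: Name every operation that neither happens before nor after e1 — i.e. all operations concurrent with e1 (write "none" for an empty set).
e1 spans [1,3]: anything still running between times 1 and 3 counts as concurrent
e2 [2,5]: concurrent
e3 [4,8]: after
e4 [6,10]: after
e5 [7,9]: after
e6 [11,12]: after

e2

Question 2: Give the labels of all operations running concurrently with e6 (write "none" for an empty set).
e6 runs from 11 to 12; window-overlapping ops are concurrent
e1 [1,3]: before
e2 [2,5]: before
e3 [4,8]: before
e4 [6,10]: before
e5 [7,9]: before

none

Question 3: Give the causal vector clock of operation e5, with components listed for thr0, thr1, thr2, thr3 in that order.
invoked at 1, e1 has no predecessors; its own thr3 bump gives (0, 0, 0, 1)
invoked at 2, e2 has no predecessors; its own thr1 bump gives (0, 1, 0, 0)
invoked at 4, e3 has no predecessors; its own thr0 bump gives (1, 0, 0, 0)
VC(e4, invoked at 6): max of VC(e1)=(0, 0, 0, 1), then +1 on thread thr3 → (0, 0, 0, 2)
VC(e5, invoked at 7): max of VC(e3)=(1, 0, 0, 0), then +1 on thread thr2 → (1, 0, 1, 0)
VC(e6, invoked at 11): max of VC(e3)=(1, 0, 0, 0), VC(e4)=(0, 0, 0, 2), then +1 on thread thr0 → (2, 0, 0, 2)
target: VC(e5) = (1, 0, 1, 0)

(1, 0, 1, 0)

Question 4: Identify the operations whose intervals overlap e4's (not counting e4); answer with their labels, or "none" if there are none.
concurrent with e4 ([6,10]): every op whose interval crosses 6..10
e1 [1,3]: before
e2 [2,5]: before
e3 [4,8]: concurrent
e5 [7,9]: concurrent
e6 [11,12]: after

e3, e5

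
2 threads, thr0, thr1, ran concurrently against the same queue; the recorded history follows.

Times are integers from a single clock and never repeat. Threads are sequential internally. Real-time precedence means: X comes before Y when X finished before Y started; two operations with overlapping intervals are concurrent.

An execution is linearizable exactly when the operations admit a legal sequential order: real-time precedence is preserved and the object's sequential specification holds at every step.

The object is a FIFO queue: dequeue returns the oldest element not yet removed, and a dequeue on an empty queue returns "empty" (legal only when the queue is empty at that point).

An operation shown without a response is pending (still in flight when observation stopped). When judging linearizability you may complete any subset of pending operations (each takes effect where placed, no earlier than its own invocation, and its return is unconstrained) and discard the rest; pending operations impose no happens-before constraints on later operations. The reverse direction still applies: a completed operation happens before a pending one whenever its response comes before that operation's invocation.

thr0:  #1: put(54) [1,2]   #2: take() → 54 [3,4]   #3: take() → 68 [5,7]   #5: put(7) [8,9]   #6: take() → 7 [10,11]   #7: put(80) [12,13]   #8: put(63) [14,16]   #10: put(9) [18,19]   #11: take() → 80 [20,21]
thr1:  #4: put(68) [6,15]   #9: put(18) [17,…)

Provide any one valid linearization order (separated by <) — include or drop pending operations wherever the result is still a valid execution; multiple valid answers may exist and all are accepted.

#1 < #2 < #4 < #3 < #5 < #6 < #7 < #8 < #9 < #10 < #11

step 1: #1 put(54) — queue <54>
step 2: #2 take() → 54 — queue <>
step 3: #4 put(68) — queue <68>
step 4: #3 take() → 68 — queue <>
step 5: #5 put(7) — queue <7>
step 6: #6 take() → 7 — queue <>
step 7: #7 put(80) — queue <80>
step 8: #8 put(63) — queue <80,63>
step 9: #9 put(18) (pending, included) — queue <80,63,18>
step 10: #10 put(9) — queue <80,63,18,9>
step 11: #11 take() → 80 — queue <63,18,9>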